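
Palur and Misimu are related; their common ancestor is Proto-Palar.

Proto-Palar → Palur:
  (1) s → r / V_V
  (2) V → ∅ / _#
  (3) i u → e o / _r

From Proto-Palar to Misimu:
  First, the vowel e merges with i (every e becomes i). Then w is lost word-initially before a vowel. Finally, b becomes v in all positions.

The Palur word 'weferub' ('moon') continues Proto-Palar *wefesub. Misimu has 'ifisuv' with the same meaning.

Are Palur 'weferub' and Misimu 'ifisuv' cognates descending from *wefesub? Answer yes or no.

yes

Derive the expected Misimu reflex of *wefesub:
Misimu: *wefesub
  wefesub → wifisub   [vowel merger]
  wifisub → ifisub   [glide loss]
  ifisub → ifisuv   [unconditioned shift]
  giving Misimu ifisuv.
Misimu 'ifisuv' matches the regular reflex exactly, so the pair is cognate.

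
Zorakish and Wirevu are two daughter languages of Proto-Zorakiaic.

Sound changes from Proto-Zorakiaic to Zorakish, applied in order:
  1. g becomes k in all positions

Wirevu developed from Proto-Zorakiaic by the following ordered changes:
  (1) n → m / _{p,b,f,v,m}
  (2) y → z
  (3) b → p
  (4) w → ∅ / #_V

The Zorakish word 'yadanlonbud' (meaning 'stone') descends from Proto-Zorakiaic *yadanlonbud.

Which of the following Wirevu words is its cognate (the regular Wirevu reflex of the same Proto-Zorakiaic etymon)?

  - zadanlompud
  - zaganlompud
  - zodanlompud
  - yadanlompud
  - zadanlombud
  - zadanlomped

zadanlompud

Wirevu: *yadanlonbud > yadanlombud > zadanlombud > zadanlompud  (by nasal place assimilation, unconditioned shift, unconditioned shift)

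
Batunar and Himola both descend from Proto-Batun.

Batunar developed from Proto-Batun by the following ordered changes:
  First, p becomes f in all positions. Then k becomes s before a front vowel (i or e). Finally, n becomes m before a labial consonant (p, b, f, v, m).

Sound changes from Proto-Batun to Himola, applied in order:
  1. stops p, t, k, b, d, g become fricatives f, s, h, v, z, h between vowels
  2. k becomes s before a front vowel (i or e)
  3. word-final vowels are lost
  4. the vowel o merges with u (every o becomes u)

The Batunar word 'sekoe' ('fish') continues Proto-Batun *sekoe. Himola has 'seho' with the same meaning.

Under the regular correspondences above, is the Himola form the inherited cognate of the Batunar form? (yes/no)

Derive the expected Himola reflex of *sekoe:
Himola: *sekoe
  sekoe → sehoe   [intervocalic lenition]
  sehoe (rule 2 does not apply)
  sehoe → seho   [apocope]
  seho → sehu   [vowel merger]
  giving Himola sehu.
The regular Himola reflex would be 'sehu', but the attested form is 'seho'. The correspondence is irregular, so they are not cognates (the Himola form has a different source).

no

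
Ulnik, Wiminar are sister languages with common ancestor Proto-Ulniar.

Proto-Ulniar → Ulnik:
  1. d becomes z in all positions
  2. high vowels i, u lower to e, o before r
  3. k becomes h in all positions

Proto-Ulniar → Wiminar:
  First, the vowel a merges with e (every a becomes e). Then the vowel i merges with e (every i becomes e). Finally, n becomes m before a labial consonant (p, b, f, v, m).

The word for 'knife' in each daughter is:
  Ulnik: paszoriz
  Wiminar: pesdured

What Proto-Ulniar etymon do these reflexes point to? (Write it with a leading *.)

Position 7: Ulnik has i, Wiminar has e. Ulnik preserves i here (none of its changes turn any other segment into i), so the proto-segment is *i.
Position 2: Ulnik has a, Wiminar has e. Ulnik preserves a here (none of its changes turn any other segment into a), so the proto-segment is *a.
Position 5: Ulnik has o, Wiminar has u. Wiminar preserves u here (none of its changes turn any other segment into u), so the proto-segment is *u.
Verify the candidate proto-form against each daughter:
Ulnik: start from *pasdurid.
  rule 1 (unconditioned shift): pasdurid → paszuriz
  rule 2 (pre-rhotic lowering): paszuriz → paszoriz
  rule 3: no change — paszoriz
  ⇒ Ulnik paszoriz
Wiminar: start from *pasdurid.
  rule 1 (vowel merger): pasdurid → pesdurid
  rule 2 (vowel merger): pesdurid → pesdured
  rule 3: no change — pesdured
  ⇒ Wiminar pesdured
*pasdurid is the unique common source.

*pasdurid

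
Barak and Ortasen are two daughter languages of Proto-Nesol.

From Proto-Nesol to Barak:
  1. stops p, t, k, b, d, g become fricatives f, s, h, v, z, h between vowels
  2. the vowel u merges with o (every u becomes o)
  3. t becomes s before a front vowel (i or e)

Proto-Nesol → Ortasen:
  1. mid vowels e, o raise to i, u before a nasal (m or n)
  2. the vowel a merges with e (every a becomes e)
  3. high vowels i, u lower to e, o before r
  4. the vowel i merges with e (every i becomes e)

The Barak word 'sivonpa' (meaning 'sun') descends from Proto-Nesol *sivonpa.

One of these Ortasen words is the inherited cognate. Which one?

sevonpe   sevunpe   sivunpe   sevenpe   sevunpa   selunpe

sevunpe

Ortasen: *sivonpa > sivunpa > sivunpe > sevunpe  (by pre-nasal raising, vowel merger, vowel merger)
Only 'sevunpe' matches the regular Ortasen development of *sivonpa.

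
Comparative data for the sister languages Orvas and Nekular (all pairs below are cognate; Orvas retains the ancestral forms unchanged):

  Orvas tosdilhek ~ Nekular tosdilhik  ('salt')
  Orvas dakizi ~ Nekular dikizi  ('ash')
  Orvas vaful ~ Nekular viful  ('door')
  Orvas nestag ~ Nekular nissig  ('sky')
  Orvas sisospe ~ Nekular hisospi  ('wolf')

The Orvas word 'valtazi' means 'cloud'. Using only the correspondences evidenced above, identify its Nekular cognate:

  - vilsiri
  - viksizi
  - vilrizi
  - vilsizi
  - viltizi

vilsizi

dakizi ~ dikizi, nestag ~ nissig — Orvas a corresponds to Nekular i after a consonant, before a consonant other than r, m, n, p, b, f, v.
nestag ~ nissig — Orvas t corresponds to Nekular s after a consonant, before a back vowel.
Applying these to Orvas 'valtazi':
  valtazi → viltazi   (a→i after a consonant, before a consonant other than r, m, n, p, b, f, v)
  viltazi → vilsazi   (t→s after a consonant, before a back vowel)
  vilsazi → vilsizi   (a→i after a consonant, before a consonant other than r, m, n, p, b, f, v)
So the Nekular cognate is 'vilsizi'.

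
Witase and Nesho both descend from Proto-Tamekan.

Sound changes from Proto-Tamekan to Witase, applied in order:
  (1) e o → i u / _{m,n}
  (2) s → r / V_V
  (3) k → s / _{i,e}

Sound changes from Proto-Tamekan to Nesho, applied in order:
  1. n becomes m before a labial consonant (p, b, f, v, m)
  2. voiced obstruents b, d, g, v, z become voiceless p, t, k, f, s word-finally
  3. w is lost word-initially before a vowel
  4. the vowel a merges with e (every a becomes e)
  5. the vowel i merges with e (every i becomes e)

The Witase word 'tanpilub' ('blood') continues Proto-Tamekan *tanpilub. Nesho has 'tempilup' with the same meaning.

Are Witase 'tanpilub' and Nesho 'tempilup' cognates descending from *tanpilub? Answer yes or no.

no

Derive the expected Nesho reflex of *tanpilub:
Nesho: start from *tanpilub.
  rule 1 (nasal place assimilation): tanpilub → tampilub
  rule 2 (final devoicing): tampilub → tampilup
  rule 3: no change — tampilup
  rule 4 (vowel merger): tampilup → tempilup
  rule 5 (vowel merger): tempilup → tempelup
  ⇒ Nesho tempelup
The regular Nesho reflex would be 'tempelup', but the attested form is 'tempilup'. The correspondence is irregular, so they are not cognates (the Nesho form has a different source).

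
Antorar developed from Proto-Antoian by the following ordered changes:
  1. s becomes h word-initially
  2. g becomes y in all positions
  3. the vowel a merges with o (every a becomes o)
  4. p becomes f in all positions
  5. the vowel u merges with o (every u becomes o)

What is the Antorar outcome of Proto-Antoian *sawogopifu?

howoyofifo

Antorar: start from *sawogopifu.
  rule 1 (debuccalisation): sawogopifu → hawogopifu
  rule 2 (unconditioned shift): hawogopifu → hawoyopifu
  rule 3 (vowel merger): hawoyopifu → howoyopifu
  rule 4 (unconditioned shift): howoyopifu → howoyofifu
  rule 5 (vowel merger): howoyofifu → howoyofifo
  ⇒ Antorar howoyofifo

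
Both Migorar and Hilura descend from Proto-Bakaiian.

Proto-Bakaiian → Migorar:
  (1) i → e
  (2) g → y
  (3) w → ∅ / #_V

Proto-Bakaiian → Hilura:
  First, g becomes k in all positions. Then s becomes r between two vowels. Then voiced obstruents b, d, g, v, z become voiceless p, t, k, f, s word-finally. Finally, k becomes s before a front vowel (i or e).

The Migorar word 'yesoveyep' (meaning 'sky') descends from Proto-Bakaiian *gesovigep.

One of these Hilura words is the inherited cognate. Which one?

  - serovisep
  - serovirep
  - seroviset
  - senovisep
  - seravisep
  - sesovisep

Hilura: *gesovigep
  gesovigep → kesovikep   [unconditioned shift]
  kesovikep → kerovikep   [rhotacism]
  kerovikep (rule 3 does not apply)
  kerovikep → serovisep   [palatalisation]
  giving Hilura serovisep.
Only 'serovisep' matches the regular Hilura development of *gesovigep.

serovisep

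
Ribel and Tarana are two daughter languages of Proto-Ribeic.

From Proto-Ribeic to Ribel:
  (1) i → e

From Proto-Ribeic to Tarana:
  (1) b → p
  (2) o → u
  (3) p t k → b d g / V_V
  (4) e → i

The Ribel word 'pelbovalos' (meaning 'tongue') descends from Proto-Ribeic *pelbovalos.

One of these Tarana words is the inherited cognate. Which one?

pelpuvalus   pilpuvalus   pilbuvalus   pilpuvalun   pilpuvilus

Tarana: *pelbovalos
  pelbovalos → pelpovalos   [unconditioned shift]
  pelpovalos → pelpuvalus   [vowel merger]
  pelpuvalus (rule 3 does not apply)
  pelpuvalus → pilpuvalus   [vowel merger]
  giving Tarana pilpuvalus.
The other candidates each miss or misapply at least one Tarana change.

pilpuvalus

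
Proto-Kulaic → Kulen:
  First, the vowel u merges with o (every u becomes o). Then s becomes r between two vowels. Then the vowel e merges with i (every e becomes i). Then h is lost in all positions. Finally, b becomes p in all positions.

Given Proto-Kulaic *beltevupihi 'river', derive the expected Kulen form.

Kulen: *beltevupihi
  beltevupihi → beltevopihi   [vowel merger]
  beltevopihi (rule 2 does not apply)
  beltevopihi → biltivopihi   [vowel merger]
  biltivopihi → biltivopii   [h-loss]
  biltivopii → piltivopii   [unconditioned shift]
  giving Kulen piltivopii.

piltivopii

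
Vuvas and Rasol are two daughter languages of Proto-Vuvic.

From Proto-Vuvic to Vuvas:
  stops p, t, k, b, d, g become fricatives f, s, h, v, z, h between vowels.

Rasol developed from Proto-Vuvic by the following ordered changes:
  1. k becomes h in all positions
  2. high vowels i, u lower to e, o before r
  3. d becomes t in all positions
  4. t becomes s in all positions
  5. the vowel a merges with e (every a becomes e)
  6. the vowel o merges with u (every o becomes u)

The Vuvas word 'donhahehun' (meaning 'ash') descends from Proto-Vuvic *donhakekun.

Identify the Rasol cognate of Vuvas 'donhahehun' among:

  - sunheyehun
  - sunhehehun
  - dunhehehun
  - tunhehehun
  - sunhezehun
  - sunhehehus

Rasol: *donhakekun > donhahehun > tonhahehun > sonhahehun > sonhehehun > sunhehehun  (by unconditioned shift, unconditioned shift, unconditioned shift, vowel merger, vowel merger)
Among the options, 'sunhehehun' alone shows every Rasol change applied in order.

sunhehehun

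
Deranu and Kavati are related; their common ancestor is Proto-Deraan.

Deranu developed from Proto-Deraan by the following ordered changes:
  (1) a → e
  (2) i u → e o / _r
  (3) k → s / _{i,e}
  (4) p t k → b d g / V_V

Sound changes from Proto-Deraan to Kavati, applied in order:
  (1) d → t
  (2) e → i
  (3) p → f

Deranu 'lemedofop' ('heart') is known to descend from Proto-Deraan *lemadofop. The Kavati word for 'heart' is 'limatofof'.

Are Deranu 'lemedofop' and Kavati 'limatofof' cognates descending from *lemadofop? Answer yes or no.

yes

Derive the expected Kavati reflex of *lemadofop:
Kavati: start from *lemadofop.
  rule 1 (unconditioned shift): lemadofop → lematofop
  rule 2 (vowel merger): lematofop → limatofop
  rule 3 (unconditioned shift): limatofop → limatofof
  ⇒ Kavati limatofof
Kavati 'limatofof' matches the regular reflex exactly, so the pair is cognate.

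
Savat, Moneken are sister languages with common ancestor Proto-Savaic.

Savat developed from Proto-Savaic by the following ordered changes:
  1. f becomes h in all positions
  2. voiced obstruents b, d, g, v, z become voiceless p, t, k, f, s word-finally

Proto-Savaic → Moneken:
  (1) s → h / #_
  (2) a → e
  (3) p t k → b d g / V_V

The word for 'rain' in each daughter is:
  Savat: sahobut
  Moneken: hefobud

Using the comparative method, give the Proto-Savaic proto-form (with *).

Position 3: Savat has h, Moneken has f. Moneken preserves f here (none of its changes turn any other segment into f), so the proto-segment is *f.
Position 7: Savat has t, Moneken has d. Taking the neighbouring segments as reconstructed: Savat t could go back to *t or *d; Moneken d can only go back to *d — the one source consistent with every daughter is *d.
Position 2: Savat has a, Moneken has e. Savat preserves a here (none of its changes turn any other segment into a), so the proto-segment is *a.
Continuing position by position gives *safobud; check it forward:
Savat: *safobud > sahobud > sahobut  (by unconditioned shift, final devoicing)
Moneken: *safobud
  safobud → hafobud   [debuccalisation]
  hafobud → hefobud   [vowel merger]
  hefobud (rule 3 does not apply)
  giving Moneken hefobud.
Only *safobud yields all of Savat sahobut, Moneken hefobud.

*safobud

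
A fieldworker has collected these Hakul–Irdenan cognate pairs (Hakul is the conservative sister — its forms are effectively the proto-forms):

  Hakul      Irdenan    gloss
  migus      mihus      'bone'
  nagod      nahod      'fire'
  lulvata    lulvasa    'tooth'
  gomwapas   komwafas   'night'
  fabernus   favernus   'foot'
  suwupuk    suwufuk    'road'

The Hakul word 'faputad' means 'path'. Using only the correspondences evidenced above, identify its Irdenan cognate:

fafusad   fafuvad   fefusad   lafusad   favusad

suwupuk ~ suwufuk — Hakul p corresponds to Irdenan f between vowels (before a back vowel).
lulvata ~ lulvasa — Hakul t corresponds to Irdenan s between vowels (before a back vowel).
Applying these to Hakul 'faputad':
  faputad → fafutad   (p→f between vowels (before a back vowel))
  fafutad → fafusad   (t→s between vowels (before a back vowel))
So the Irdenan cognate is 'fafusad'.

fafusad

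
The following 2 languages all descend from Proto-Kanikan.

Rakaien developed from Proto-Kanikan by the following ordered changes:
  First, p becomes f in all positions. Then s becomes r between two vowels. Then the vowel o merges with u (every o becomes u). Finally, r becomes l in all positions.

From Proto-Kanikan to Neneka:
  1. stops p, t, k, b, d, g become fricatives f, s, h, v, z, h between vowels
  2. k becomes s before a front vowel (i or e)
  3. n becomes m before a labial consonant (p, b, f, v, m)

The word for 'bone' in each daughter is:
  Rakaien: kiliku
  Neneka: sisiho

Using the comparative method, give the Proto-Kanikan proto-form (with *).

Position 1: Rakaien has k, Neneka has s. Rakaien preserves k here (none of its changes turn any other segment into k), so the proto-segment is *k.
Position 5: Rakaien has k, Neneka has h. Rakaien preserves k here (none of its changes turn any other segment into k), so the proto-segment is *k.
Position 3: Rakaien has l, Neneka has s. Taking the neighbouring segments as reconstructed: Rakaien l could go back to *s or *l or *r; Neneka s could go back to *t or *s — the one source consistent with every daughter is *s.
Continuing position by position gives *kisiko; check it forward:
Rakaien: *kisiko > kiriko > kiriku > kiliku  (by rhotacism, vowel merger, unconditioned shift)
Neneka: *kisiko > kisiho > sisiho  (by intervocalic lenition, palatalisation)
Only *kisiko yields all of Rakaien kiliku, Neneka sisiho.

*kisiko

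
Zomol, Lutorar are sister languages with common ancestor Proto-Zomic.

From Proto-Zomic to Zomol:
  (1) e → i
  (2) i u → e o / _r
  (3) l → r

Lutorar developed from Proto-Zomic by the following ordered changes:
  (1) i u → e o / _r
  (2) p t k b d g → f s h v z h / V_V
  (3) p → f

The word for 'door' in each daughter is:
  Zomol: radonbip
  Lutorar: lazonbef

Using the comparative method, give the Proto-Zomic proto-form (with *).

*ladonbep

Position 3: Zomol has d, Lutorar has z. Zomol preserves d here (none of its changes turn any other segment into d), so the proto-segment is *d.
Position 7: Zomol has i, Lutorar has e. Taking the neighbouring segments as reconstructed: Zomol i could go back to *e or *i; Lutorar e can only go back to *e — the one source consistent with every daughter is *e.
This points to *ladonbep. Verify forward in each daughter:
Zomol: start from *ladonbep.
  rule 1 (vowel merger): ladonbep → ladonbip
  rule 2: no change — ladonbip
  rule 3 (unconditioned shift): ladonbip → radonbip
  ⇒ Zomol radonbip
Lutorar: *ladonbep
  ladonbep (rule 1 does not apply)
  ladonbep → lazonbep   [intervocalic lenition]
  lazonbep → lazonbef   [unconditioned shift]
  giving Lutorar lazonbef.
Only *ladonbep yields all of Zomol radonbip, Lutorar lazonbef.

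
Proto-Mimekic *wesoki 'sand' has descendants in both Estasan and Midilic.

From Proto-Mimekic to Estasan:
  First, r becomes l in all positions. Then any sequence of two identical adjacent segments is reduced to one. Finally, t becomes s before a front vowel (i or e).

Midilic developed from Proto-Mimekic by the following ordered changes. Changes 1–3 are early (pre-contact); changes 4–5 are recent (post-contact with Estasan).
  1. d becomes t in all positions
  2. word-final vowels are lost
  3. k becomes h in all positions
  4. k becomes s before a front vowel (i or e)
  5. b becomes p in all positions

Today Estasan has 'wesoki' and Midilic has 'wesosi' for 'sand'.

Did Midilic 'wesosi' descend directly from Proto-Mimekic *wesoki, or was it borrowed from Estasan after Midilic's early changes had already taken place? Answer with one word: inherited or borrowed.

If inherited, *wesoki would pass through all of Midilic's changes:
Midilic: *wesoki > wesok > wesoh  (by apocope, unconditioned shift)
If borrowed from Estasan 'wesoki' after the early changes, it would undergo only the recent ones:
  rule 4 (palatalisation): wesoki → wesosi
  rule 5 (unconditioned shift): no change (wesosi)
  ⇒ as a loan: wesosi
Midilic 'wesosi' matches the loan outcome 'wesosi', not the inherited 'wesoh' — it skipped the early Midilic changes, so it was borrowed from Estasan.

borrowed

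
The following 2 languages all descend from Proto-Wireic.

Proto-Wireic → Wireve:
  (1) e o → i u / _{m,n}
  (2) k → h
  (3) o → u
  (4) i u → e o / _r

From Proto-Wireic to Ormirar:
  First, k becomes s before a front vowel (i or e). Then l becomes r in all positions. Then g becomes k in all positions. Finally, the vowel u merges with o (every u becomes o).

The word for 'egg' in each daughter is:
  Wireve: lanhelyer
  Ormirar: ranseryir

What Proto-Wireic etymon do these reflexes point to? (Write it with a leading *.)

Position 6: Wireve has l, Ormirar has r. Wireve preserves l here (none of its changes turn any other segment into l), so the proto-segment is *l.
Position 4: Wireve has h, Ormirar has s. Taking the neighbouring segments as reconstructed: Wireve h could go back to *k or *h; Ormirar s could go back to *k or *s — the one source consistent with every daughter is *k.
Position 8: Wireve has e, Ormirar has i. Ormirar preserves i here (none of its changes turn any other segment into i), so the proto-segment is *i.
Verify the candidate proto-form against each daughter:
Wireve: *lankelyir
  lankelyir (rule 1 does not apply)
  lankelyir → lanhelyir   [unconditioned shift]
  lanhelyir (rule 3 does not apply)
  lanhelyir → lanhelyer   [pre-rhotic lowering]
  giving Wireve lanhelyer.
Ormirar: start from *lankelyir.
  rule 1 (palatalisation): lankelyir → lanselyir
  rule 2 (unconditioned shift): lanselyir → ranseryir
  rule 3: no change — ranseryir
  rule 4: no change — ranseryir
  ⇒ Ormirar ranseryir
No other proto-form is consistent with every reflex, so the reconstruction is *lankelyir.

*lankelyir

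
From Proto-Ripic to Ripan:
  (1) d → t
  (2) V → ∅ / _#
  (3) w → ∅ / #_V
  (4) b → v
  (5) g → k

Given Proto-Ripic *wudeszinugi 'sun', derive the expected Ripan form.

Ripan: *wudeszinugi
  wudeszinugi → wuteszinugi   [unconditioned shift]
  wuteszinugi → wuteszinug   [apocope]
  wuteszinug → uteszinug   [glide loss]
  uteszinug (rule 4 does not apply)
  uteszinug → uteszinuk   [unconditioned shift]
  giving Ripan uteszinuk.

uteszinuk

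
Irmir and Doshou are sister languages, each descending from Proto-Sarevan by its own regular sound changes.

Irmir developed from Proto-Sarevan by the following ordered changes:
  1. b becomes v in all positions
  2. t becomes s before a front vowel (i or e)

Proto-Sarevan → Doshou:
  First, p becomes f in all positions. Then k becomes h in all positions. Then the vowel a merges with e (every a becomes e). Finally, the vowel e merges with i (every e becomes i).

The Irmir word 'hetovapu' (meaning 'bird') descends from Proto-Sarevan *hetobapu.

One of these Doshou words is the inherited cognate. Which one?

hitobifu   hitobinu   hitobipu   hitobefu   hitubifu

Doshou: *hetobapu > hetobafu > hetobefu > hitobifu  (by unconditioned shift, vowel merger, vowel merger)
The other candidates each miss or misapply at least one Doshou change.

hitobifu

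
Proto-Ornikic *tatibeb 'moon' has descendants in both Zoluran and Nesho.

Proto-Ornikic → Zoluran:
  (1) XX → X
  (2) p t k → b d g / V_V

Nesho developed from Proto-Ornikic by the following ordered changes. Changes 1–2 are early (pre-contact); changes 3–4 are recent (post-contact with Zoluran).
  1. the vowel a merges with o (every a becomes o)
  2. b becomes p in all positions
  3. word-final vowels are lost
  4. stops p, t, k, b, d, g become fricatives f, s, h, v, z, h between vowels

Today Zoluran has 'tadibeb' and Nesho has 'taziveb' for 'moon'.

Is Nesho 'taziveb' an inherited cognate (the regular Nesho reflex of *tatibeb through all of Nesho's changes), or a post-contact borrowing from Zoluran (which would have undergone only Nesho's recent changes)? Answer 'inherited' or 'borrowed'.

borrowed

If inherited, *tatibeb would pass through all of Nesho's changes:
Nesho: start from *tatibeb.
  rule 1 (vowel merger): tatibeb → totibeb
  rule 2 (unconditioned shift): totibeb → totipep
  rule 3: no change — totipep
  rule 4 (intervocalic lenition): totipep → tosifep
  ⇒ Nesho tosifep
If borrowed from Zoluran 'tadibeb' after the early changes, it would undergo only the recent ones:
  rule 3 (apocope): no change (tadibeb)
  rule 4 (intervocalic lenition): tadibeb → taziveb
  ⇒ as a loan: taziveb
Nesho 'taziveb' matches the loan outcome 'taziveb', not the inherited 'tosifep' — it skipped the early Nesho changes, so it was borrowed from Zoluran.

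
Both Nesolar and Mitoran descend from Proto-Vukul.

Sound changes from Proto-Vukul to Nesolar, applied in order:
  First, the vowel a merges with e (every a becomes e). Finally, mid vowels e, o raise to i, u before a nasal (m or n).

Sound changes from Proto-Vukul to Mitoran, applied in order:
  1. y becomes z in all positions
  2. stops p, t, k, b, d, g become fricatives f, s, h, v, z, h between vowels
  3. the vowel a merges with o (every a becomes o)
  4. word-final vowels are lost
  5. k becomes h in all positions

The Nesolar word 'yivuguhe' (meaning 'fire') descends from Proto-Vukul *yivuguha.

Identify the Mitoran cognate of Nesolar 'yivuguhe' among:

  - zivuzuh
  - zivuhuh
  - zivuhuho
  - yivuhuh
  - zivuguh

zivuhuh

Mitoran: start from *yivuguha.
  rule 1 (unconditioned shift): yivuguha → zivuguha
  rule 2 (intervocalic lenition): zivuguha → zivuhuha
  rule 3 (vowel merger): zivuhuha → zivuhuho
  rule 4 (apocope): zivuhuho → zivuhuh
  rule 5: no change — zivuhuh
  ⇒ Mitoran zivuhuh
Among the options, 'zivuhuh' alone shows every Mitoran change applied in order.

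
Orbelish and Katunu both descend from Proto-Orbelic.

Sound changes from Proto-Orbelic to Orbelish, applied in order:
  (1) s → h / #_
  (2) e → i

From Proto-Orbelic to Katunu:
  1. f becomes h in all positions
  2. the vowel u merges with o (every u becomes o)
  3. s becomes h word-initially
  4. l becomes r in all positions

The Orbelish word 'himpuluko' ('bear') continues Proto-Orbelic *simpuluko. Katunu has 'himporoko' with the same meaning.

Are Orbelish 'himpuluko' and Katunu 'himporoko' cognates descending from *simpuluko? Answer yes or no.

yes

Derive the expected Katunu reflex of *simpuluko:
Katunu: start from *simpuluko.
  rule 1: no change — simpuluko
  rule 2 (vowel merger): simpuluko → simpoloko
  rule 3 (debuccalisation): simpoloko → himpoloko
  rule 4 (unconditioned shift): himpoloko → himporoko
  ⇒ Katunu himporoko
Katunu 'himporoko' matches the regular reflex exactly, so the pair is cognate.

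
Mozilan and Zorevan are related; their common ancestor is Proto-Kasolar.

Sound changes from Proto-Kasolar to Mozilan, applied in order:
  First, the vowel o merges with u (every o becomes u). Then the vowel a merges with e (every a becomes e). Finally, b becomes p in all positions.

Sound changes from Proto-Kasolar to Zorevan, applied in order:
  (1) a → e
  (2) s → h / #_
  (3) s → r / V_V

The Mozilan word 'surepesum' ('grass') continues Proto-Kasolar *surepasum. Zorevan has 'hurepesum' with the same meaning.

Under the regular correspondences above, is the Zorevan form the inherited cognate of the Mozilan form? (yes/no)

Derive the expected Zorevan reflex of *surepasum:
Zorevan: start from *surepasum.
  rule 1 (vowel merger): surepasum → surepesum
  rule 2 (debuccalisation): surepesum → hurepesum
  rule 3 (rhotacism): hurepesum → hureperum
  ⇒ Zorevan hureperum
The regular Zorevan reflex would be 'hureperum', but the attested form is 'hurepesum'. The correspondence is irregular, so they are not cognates (the Zorevan form has a different source).

no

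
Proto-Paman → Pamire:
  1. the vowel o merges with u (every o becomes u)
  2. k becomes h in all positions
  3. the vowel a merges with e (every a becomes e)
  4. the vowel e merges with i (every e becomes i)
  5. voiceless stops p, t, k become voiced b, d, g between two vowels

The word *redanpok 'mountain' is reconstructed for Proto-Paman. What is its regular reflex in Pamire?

Pamire: *redanpok
  redanpok → redanpuk   [vowel merger]
  redanpuk → redanpuh   [unconditioned shift]
  redanpuh → redenpuh   [vowel merger]
  redenpuh → ridinpuh   [vowel merger]
  ridinpuh (rule 5 does not apply)
  giving Pamire ridinpuh.

ridinpuh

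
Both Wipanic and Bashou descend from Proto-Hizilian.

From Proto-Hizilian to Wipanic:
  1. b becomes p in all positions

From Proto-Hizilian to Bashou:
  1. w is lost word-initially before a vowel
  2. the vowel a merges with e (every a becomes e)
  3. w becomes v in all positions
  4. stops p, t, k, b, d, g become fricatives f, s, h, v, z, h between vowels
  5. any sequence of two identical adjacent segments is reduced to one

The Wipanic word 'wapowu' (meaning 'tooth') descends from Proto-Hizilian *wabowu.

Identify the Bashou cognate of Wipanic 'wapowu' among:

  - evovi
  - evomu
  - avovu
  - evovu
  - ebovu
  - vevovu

evovu

Bashou: *wabowu
  wabowu → abowu   [glide loss]
  abowu → ebowu   [vowel merger]
  ebowu → ebovu   [unconditioned shift]
  ebovu → evovu   [intervocalic lenition]
  evovu (rule 5 does not apply)
  giving Bashou evovu.
Among the options, 'evovu' alone shows every Bashou change applied in order.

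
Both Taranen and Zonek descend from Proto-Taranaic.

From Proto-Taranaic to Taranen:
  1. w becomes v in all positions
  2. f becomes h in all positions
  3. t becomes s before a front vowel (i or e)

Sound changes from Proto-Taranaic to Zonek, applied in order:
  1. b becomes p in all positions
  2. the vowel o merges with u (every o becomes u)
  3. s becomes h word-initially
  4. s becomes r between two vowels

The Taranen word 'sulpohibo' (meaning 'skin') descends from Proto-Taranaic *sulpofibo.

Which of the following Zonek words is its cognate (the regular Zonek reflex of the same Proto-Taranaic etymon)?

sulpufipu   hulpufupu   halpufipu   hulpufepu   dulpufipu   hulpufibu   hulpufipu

Zonek: *sulpofibo > sulpofipo > sulpufipu > hulpufipu  (by unconditioned shift, vowel merger, debuccalisation)

hulpufipu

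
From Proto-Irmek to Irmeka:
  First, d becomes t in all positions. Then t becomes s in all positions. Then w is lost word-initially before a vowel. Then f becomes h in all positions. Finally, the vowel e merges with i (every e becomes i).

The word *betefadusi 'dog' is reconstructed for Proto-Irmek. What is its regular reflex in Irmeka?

Irmeka: *betefadusi > betefatusi > besefasusi > besehasusi > bisihasusi  (by unconditioned shift, unconditioned shift, unconditioned shift, vowel merger)

bisihasusi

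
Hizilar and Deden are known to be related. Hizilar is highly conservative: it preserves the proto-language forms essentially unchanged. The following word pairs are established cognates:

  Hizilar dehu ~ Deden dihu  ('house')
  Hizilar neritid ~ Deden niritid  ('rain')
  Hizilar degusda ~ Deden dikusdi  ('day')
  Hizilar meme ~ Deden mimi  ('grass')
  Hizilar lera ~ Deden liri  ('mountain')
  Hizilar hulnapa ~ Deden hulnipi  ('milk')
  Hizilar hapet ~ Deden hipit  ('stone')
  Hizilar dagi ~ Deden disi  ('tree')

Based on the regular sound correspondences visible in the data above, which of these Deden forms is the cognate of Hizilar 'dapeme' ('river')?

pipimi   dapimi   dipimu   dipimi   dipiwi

dipimi

hulnapa ~ hulnipi, hapet ~ hipit — Hizilar a corresponds to Deden i after a consonant, before a labial obstruent.
meme ~ mimi — Hizilar e corresponds to Deden i after a consonant, before a nasal.
meme ~ mimi — Hizilar e corresponds to Deden i word-finally.
Applying these to Hizilar 'dapeme':
  dapeme → dipeme   (a→i after a consonant, before a labial obstruent)
  dipeme → dipime   (e→i after a consonant, before a nasal)
  dipime → dipimi   (e→i word-finally)
So the Deden cognate is 'dipimi'.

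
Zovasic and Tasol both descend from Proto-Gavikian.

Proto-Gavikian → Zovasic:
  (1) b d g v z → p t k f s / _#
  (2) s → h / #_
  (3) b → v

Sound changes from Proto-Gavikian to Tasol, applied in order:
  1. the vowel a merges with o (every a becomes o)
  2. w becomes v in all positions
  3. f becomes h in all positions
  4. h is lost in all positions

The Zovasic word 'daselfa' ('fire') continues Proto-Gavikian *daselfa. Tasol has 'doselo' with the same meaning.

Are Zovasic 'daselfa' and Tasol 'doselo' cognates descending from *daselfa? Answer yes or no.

Derive the expected Tasol reflex of *daselfa:
Tasol: *daselfa
  daselfa → doselfo   [vowel merger]
  doselfo (rule 2 does not apply)
  doselfo → doselho   [unconditioned shift]
  doselho → doselo   [h-loss]
  giving Tasol doselo.
Tasol 'doselo' matches the regular reflex exactly, so the pair is cognate.

yes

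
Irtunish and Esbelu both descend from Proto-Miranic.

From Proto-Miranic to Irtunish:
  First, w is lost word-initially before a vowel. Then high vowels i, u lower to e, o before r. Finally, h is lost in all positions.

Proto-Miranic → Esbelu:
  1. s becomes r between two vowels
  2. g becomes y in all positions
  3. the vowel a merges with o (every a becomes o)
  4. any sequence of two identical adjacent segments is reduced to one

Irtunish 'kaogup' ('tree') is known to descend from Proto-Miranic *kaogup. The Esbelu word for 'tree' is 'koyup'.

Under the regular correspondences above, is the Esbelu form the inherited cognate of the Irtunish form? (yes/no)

Derive the expected Esbelu reflex of *kaogup:
Esbelu: *kaogup
  kaogup (rule 1 does not apply)
  kaogup → kaoyup   [unconditioned shift]
  kaoyup → kooyup   [vowel merger]
  kooyup → koyup   [degemination]
  giving Esbelu koyup.
Esbelu 'koyup' matches the regular reflex exactly, so the pair is cognate.

yes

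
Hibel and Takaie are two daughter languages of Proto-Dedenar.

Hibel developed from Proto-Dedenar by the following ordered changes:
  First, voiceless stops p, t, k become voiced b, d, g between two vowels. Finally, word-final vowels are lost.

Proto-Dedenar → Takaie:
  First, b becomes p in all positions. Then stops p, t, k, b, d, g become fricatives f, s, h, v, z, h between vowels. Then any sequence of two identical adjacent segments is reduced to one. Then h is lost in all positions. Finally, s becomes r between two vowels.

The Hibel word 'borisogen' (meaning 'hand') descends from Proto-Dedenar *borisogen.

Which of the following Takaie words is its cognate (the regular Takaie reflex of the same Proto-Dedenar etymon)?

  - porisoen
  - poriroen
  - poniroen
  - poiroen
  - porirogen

Takaie: *borisogen > porisogen > porisohen > porisoen > poriroen  (by unconditioned shift, intervocalic lenition, h-loss, rhotacism)
Among the options, 'poriroen' alone shows every Takaie change applied in order.

poriroen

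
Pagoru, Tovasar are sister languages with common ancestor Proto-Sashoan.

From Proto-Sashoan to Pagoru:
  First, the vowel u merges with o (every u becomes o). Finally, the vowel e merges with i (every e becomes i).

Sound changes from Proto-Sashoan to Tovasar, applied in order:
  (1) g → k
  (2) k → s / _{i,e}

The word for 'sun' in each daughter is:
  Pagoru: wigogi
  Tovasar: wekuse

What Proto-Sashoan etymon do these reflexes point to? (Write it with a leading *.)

Position 3: Pagoru has g, Tovasar has k. Pagoru preserves g here (none of its changes turn any other segment into g), so the proto-segment is *g.
Position 2: Pagoru has i, Tovasar has e. Tovasar preserves e here (none of its changes turn any other segment into e), so the proto-segment is *e.
Continuing position by position gives *weguge; check it forward:
Pagoru: start from *weguge.
  rule 1 (vowel merger): weguge → wegoge
  rule 2 (vowel merger): wegoge → wigogi
  ⇒ Pagoru wigogi
Tovasar: *weguge > wekuke > wekuse  (by unconditioned shift, palatalisation)
*weguge is the unique common source.

*weguge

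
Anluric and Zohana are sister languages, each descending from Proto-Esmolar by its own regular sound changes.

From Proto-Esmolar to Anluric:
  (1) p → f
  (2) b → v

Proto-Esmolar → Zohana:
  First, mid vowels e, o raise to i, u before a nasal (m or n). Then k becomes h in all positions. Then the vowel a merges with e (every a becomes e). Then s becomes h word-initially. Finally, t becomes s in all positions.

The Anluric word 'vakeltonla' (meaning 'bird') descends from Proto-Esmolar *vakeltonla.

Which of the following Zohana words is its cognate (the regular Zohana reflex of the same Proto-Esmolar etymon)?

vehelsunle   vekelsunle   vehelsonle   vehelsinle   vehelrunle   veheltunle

Zohana: *vakeltonla > vakeltunla > vaheltunla > veheltunle > vehelsunle  (by pre-nasal raising, unconditioned shift, vowel merger, unconditioned shift)

vehelsunle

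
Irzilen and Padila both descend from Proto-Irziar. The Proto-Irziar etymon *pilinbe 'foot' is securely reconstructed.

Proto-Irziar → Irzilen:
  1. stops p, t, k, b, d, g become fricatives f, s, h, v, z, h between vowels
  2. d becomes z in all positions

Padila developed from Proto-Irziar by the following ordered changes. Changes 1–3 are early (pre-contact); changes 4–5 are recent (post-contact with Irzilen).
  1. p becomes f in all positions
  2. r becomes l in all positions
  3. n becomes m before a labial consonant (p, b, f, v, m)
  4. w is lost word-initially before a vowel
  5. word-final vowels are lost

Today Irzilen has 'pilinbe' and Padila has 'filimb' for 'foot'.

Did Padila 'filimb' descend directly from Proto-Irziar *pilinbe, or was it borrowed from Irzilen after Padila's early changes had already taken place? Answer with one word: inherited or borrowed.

inherited

If inherited, *pilinbe would pass through all of Padila's changes:
Padila: start from *pilinbe.
  rule 1 (unconditioned shift): pilinbe → filinbe
  rule 2: no change — filinbe
  rule 3 (nasal place assimilation): filinbe → filimbe
  rule 4: no change — filimbe
  rule 5 (apocope): filimbe → filimb
  ⇒ Padila filimb
If borrowed from Irzilen 'pilinbe' after the early changes, it would undergo only the recent ones:
  rule 4 (glide loss): no change (pilinbe)
  rule 5 (apocope): pilinbe → pilinb
  ⇒ as a loan: pilinb
Padila 'filimb' matches the inherited outcome exactly, so it is an inherited cognate, not a loan.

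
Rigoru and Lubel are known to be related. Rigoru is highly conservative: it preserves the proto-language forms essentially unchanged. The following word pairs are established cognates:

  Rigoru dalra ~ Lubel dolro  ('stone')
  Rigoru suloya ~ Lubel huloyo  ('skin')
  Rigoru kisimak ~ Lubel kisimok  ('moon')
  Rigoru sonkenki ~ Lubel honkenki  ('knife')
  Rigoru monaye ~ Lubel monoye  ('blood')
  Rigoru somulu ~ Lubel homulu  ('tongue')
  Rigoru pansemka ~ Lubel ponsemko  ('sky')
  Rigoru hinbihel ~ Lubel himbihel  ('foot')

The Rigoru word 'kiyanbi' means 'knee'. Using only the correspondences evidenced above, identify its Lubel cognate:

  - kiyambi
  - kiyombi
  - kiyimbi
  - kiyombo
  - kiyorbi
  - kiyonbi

pansemka ~ ponsemko — Rigoru a corresponds to Lubel o after a consonant, before a nasal.
hinbihel ~ himbihel — Rigoru n corresponds to Lubel m after a vowel, before a labial obstruent.
Applying these to Rigoru 'kiyanbi':
  kiyanbi → kiyonbi   (a→o after a consonant, before a nasal)
  kiyonbi → kiyombi   (n→m after a vowel, before a labial obstruent)
So the Lubel cognate is 'kiyombi'.

kiyombi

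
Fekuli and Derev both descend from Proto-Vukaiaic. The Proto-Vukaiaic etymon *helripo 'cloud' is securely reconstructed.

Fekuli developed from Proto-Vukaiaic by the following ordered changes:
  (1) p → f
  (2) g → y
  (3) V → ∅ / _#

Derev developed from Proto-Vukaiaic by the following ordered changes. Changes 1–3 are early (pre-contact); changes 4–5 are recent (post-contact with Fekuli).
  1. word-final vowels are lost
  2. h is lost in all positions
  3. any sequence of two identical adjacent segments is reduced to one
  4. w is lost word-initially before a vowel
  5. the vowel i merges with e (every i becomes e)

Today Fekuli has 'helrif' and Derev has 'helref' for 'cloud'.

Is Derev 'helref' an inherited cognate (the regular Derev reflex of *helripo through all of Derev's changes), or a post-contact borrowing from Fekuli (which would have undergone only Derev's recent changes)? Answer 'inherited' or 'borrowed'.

If inherited, *helripo would pass through all of Derev's changes:
Derev: *helripo > helrip > elrip > elrep  (by apocope, h-loss, vowel merger)
If borrowed from Fekuli 'helrif' after the early changes, it would undergo only the recent ones:
  rule 4 (glide loss): no change (helrif)
  rule 5 (vowel merger): helrif → helref
  ⇒ as a loan: helref
Derev 'helref' matches the loan outcome 'helref', not the inherited 'elrep' — it skipped the early Derev changes, so it was borrowed from Fekuli.

borrowed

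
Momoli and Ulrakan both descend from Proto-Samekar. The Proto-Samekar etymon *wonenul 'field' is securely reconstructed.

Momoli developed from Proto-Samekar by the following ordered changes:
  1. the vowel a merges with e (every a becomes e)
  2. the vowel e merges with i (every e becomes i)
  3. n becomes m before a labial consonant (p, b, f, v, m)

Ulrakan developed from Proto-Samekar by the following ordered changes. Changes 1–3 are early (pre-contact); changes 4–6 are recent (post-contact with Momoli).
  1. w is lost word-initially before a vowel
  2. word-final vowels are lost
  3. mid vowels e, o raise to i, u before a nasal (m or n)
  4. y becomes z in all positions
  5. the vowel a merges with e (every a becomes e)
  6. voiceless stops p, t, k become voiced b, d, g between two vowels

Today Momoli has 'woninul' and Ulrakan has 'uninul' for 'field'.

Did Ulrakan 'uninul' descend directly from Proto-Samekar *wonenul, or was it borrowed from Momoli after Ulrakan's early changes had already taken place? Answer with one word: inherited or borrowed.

If inherited, *wonenul would pass through all of Ulrakan's changes:
Ulrakan: *wonenul > onenul > uninul  (by glide loss, pre-nasal raising)
If borrowed from Momoli 'woninul' after the early changes, it would undergo only the recent ones:
  rule 4 (unconditioned shift): no change (woninul)
  rule 5 (vowel merger): no change (woninul)
  rule 6 (intervocalic voicing): no change (woninul)
  ⇒ as a loan: woninul
Ulrakan 'uninul' matches the inherited outcome exactly, so it is an inherited cognate, not a loan.

inherited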